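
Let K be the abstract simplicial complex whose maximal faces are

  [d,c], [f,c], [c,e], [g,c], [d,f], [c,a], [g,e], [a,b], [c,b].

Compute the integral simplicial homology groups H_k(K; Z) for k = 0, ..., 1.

We work with the vertex ordering a < b < c < d < e < f < g. The simplices of K, each written with vertices in increasing order, are:

  0-simplices (7): a, b, c, d, e, f, g
  1-simplices (9): ab, ac, bc, cd, ce, cf, cg, df, eg

Hence C_0 ≅ Z^7, C_1 ≅ Z^9.

∂_1: C_1 → C_0 is given by ∂[p,q] = [q] − [p].
The 7×9 boundary matrix has rank 6 and Smith normal form diag(1,1,1,1,1,1).

Computing H_k = (kernel of ∂_k) / (image of ∂_{k+1}):

  H_0: rank C_0 − rank ∂_1 = 7 − 6 = 1, and the invariant factors of ∂_1 are all 1, so H_0 ≅ Z.
  H_1: rank ker ∂_1 − rank ∂_2 = (9 − 6) − 0 = 3, and there is no ∂_2, so H_1 ≅ Z^3.

H_0 = Z,  H_1 = Z^3.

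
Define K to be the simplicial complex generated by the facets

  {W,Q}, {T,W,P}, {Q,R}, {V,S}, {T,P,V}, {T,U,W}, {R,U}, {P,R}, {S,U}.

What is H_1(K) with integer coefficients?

We work with the vertex ordering P < Q < R < S < T < U < V < W. The simplices of K, each written with vertices in increasing order, are:

  0-simplices (8): P, Q, R, S, T, U, V, W
  1-simplices (13): PR, PT, PV, PW, QR, QW, RU, SU, SV, TU, TV, TW, UW
  2-simplices (3): PTV, PTW, TUW

giving chain groups C_0 ≅ Z^8, C_1 ≅ Z^13, C_2 ≅ Z^3.

∂_1: C_1 → C_0 sends each edge [p,q] (with p < q) to q − p. For instance
  ∂UW = W − U.
The 8×13 boundary matrix has rank 7 and Smith normal form diag(1,1,1,1,1,1,1).

∂_2: C_2 → C_1 sends each 2-simplex [p,q,r] to [q,r] − [p,r] + [p,q]. For instance
  ∂PTW = TW − PW + PT,
  ∂TUW = UW − TW + TU.
As a 13×3 matrix over Z this has rank 3, with invariant factors (1,1,1).

Computing H_k = (kernel of ∂_k) / (image of ∂_{k+1}):

  H_1: rank ker ∂_1 − rank ∂_2 = (13 − 7) − 3 = 3, and the invariant factors of ∂_2 are all 1, so H_1 ≅ Z^3.

H_1 = Z^3.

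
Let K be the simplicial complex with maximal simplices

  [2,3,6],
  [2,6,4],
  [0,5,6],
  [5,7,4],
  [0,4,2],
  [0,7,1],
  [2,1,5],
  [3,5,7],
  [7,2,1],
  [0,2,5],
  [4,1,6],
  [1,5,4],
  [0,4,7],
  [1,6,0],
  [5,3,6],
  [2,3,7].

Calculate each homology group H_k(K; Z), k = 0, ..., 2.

H_0 ≅ Z,  H_1 ≅ Z^2,  H_2 ≅ Z.

Order the vertices as 0 < 1 < 2 < 3 < 4 < 5 < 6 < 7. Listing each simplex with vertices in this order, K has dimension 2 with simplices:

  0-simplices (8): [0], [1], [2], [3], [4], [5], [6], [7]
  1-simplices (24): (24 of them)
  2-simplices (16): [0,1,6], [0,1,7], [0,2,4], [0,2,5], [0,4,7], [0,5,6], [1,2,5], [1,2,7], [1,4,5], [1,4,6], [2,3,6], [2,3,7], [2,4,6], [3,5,6], [3,5,7], [4,5,7]

Hence C_0 ≅ Z^8, C_1 ≅ Z^24, C_2 ≅ Z^16.

∂_1: C_1 → C_0 sends each edge [p,q] (with p < q) to q − p. For instance
  ∂[0,2] = [2] − [0].
The resulting 8×24 matrix has rank 7, and its Smith normal form has invariant factors (1,1,1,1,1,1,1).

The boundary map ∂_2: C_2 → C_1 maps a triangle to the signed sum of its edges. For instance
  ∂[0,4,7] = [4,7] − [0,7] + [0,4],
  ∂[1,4,5] = [4,5] − [1,5] + [1,4].
The resulting 24×16 matrix has rank 15, and its Smith normal form has invariant factors (1,1,1,1,1,1,1,1,1,1,1,1,1,1,1).

Now H_k = ker ∂_k / im ∂_{k+1}, so:

  H_0: rank C_0 − rank ∂_1 = 8 − 7 = 1, and the invariant factors of ∂_1 are all 1, so H_0 = Z.
  H_1: rank ker ∂_1 − rank ∂_2 = (24 − 7) − 15 = 2, and the invariant factors of ∂_2 are all 1, so H_1 = Z^2.
  H_2: rank ker ∂_2 − rank ∂_3 = (16 − 15) − 0 = 1, and there is no ∂_3, so H_2 = Z.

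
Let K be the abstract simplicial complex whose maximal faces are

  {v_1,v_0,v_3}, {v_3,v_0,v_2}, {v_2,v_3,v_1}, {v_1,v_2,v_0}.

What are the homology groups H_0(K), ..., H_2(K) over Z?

K has 4 vertices, 6 edges, 4 triangles.
rank ∂_0 = 0, rank ∂_1 = 3 ⇒ b_0 = 4 − 0 − 3 = 1; all invariant factors of ∂_1 are 1 so no torsion. So H_0 ≅ Z.
rank ∂_1 = 3, rank ∂_2 = 3 ⇒ b_1 = 6 − 3 − 3 = 0; all invariant factors of ∂_2 are 1 so no torsion. So H_1 ≅ 0.
rank ∂_2 = 3, rank ∂_3 = 0 ⇒ b_2 = 4 − 3 − 0 = 1. So H_2 ≅ Z.

H_0 ≅ Z,  H_1 = 0,  H_2 ≅ Z.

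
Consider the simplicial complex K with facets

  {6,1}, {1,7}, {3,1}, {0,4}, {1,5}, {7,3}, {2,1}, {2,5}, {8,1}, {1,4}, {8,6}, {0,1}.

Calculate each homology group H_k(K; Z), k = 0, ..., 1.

Take the total order 0 < 1 < 2 < 3 < 4 < 5 < 6 < 7 < 8 on the vertex set. Then K (dimension 1) consists of the simplices:

  0-simplices (9): [0], [1], [2], [3], [4], [5], [6], [7], [8]
  1-simplices (12): [0,1], [0,4], [1,2], [1,3], [1,4], [1,5], [1,6], [1,7], [1,8], [2,5], [3,7], [6,8]

so the chain groups are C_0 ≅ Z^9, C_1 ≅ Z^12.

Boundary ∂_1: C_1 → C_0 sends each edge [p,q] (with p < q) to q − p. For instance
  ∂[1,2] = [2] − [1].
As a 9×12 matrix over Z this has rank 8, with invariant factors (1,1,1,1,1,1,1,1).

From H_k ≅ ker(∂_k) / im(∂_{k+1}) we obtain:

  H_0: rank C_0 − rank ∂_1 = 9 − 8 = 1, and the invariant factors of ∂_1 are all 1, so H_0 = Z.
  H_1: rank ker ∂_1 − rank ∂_2 = (12 − 8) − 0 = 4, and there is no ∂_2, so H_1 = Z^4.

H_0 = Z,  H_1 = Z^4.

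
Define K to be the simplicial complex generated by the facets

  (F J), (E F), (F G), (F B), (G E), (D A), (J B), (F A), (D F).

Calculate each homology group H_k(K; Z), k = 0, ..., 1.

Take the total order A < B < D < E < F < G < J on the vertex set. Then K (dimension 1) consists of the simplices:

  0-simplices (7): A, B, D, E, F, G, J
  1-simplices (9): AD, AF, BF, BJ, DF, EF, EG, FG, FJ

giving chain groups C_0 ≅ Z^7, C_1 ≅ Z^9.

The boundary map ∂_1: C_1 → C_0 maps an edge to its endpoints' difference, ∂[p,q] = q − p. For instance
  ∂BF = F − B.
The 7×9 boundary matrix has rank 6 and Smith normal form diag(1,1,1,1,1,1).

From H_k ≅ ker(∂_k) / im(∂_{k+1}) we obtain:

  H_0: rank C_0 − rank ∂_1 = 7 − 6 = 1, and the invariant factors of ∂_1 are all 1, so H_0 = Z.
  H_1: rank ker ∂_1 − rank ∂_2 = (9 − 6) − 0 = 3, and there is no ∂_2, so H_1 = Z^3.

H_0 ≅ Z,  H_1 ≅ Z^3.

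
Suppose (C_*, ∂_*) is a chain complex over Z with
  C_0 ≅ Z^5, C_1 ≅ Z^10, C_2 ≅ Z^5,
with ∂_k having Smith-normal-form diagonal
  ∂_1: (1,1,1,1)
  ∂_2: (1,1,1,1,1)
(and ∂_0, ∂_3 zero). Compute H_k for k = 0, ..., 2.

H_0: b_0 = 5 − 0 − 4 = 1; torsion from ∂_1 factors > 1: none. So H_0 ≅ Z.
H_1: b_1 = 10 − 4 − 5 = 1; torsion from ∂_2 factors > 1: none. So H_1 ≅ Z.
H_2: b_2 = 5 − 5 − 0 = 0; torsion from ∂_3 factors > 1: none. So H_2 ≅ 0.

H_0 ≅ Z,  H_1 ≅ Z,  H_2 = 0.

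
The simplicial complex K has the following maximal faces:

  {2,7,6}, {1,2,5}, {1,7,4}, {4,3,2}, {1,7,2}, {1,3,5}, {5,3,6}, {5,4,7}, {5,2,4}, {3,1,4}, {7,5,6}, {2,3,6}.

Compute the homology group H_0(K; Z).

We work with the vertex ordering 1 < 2 < 3 < 4 < 5 < 6 < 7. The simplices of K, each written with vertices in increasing order, are:

  0-simplices (7): [1], [2], [3], [4], [5], [6], [7]
  1-simplices (18): [1,2], [1,3], [1,4], [1,5], [1,7], [2,3], [2,4], [2,5], [2,6], [2,7], [3,4], [3,5], [3,6], [4,5], [4,7], [5,6], [5,7], [6,7]
  2-simplices (12): [1,2,5], [1,2,7], [1,3,4], [1,3,5], [1,4,7], [2,3,4], [2,3,6], [2,4,5], [2,6,7], [3,5,6], [4,5,7], [5,6,7]

so the chain groups are C_0 ≅ Z^7, C_1 ≅ Z^18, C_2 ≅ Z^12.

∂_1: C_1 → C_0 maps an edge to its endpoints' difference, ∂[p,q] = q − p. For instance
  ∂[3,5] = [5] − [3].
This gives a 7×18 integer matrix of rank 6; reducing to Smith normal form yields diagonal entries (1,1,1,1,1,1).

∂_2: C_2 → C_1 maps a triangle to the signed sum of its edges. For instance
  ∂[2,4,5] = [4,5] − [2,5] + [2,4],
  ∂[4,5,7] = [5,7] − [4,7] + [4,5].
As a 18×12 matrix over Z this has rank 12, with invariant factors (1,1,1,1,1,1,1,1,1,1,1,2).

Now H_k = ker ∂_k / im ∂_{k+1}, so:

  H_0: rank C_0 − rank ∂_1 = 7 − 6 = 1, and the invariant factors of ∂_1 are all 1, so H_0 = Z.

H_0 ≅ Z.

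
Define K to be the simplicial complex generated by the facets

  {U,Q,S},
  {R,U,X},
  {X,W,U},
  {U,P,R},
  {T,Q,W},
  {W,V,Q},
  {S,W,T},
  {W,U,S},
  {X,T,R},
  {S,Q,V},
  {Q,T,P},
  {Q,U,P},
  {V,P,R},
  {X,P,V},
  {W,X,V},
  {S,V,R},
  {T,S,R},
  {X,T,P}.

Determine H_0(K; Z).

H_0 ≅ Z.

K has 9 vertices, 27 edges, 18 triangles.
rank ∂_0 = 0, rank ∂_1 = 8 ⇒ b_0 = 9 − 0 − 8 = 1; all invariant factors of ∂_1 are 1 so no torsion. So H_0 = Z.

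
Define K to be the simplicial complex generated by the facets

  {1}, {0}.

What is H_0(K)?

Take the total order 0 < 1 on the vertex set. Then K (dimension 0) consists of the simplices:

  0-simplices (2): [0], [1]

Hence C_0 ≅ Z^2.

Reading off H_k = ker ∂_k / im ∂_{k+1}:

  H_0: rank C_0 − rank ∂_1 = 2 − 0 = 2, and there is no ∂_1, so H_0 ≅ Z^2.

H_0 = Z^2.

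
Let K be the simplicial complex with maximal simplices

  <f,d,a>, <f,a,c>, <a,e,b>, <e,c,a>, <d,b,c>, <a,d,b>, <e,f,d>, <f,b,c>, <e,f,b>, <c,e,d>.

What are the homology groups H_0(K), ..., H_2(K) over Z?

H_0 = Z,  H_1 = Z/2,  H_2 = 0.

Fix the vertex order a < b < c < d < e < f and write every simplex with vertices in increasing order. Then dim K = 2 and the simplices of K are:

  0-simplices (6): a, b, c, d, e, f
  1-simplices (15): ab, ac, ad, ae, af, bc, bd, be, bf, cd, ce, cf, de, df, ef
  2-simplices (10): abd, abe, ace, acf, adf, bcd, bcf, bef, cde, def

so the chain groups are C_0 ≅ Z^6, C_1 ≅ Z^15, C_2 ≅ Z^10.

Boundary ∂_1: C_1 → C_0 maps an edge to its endpoints' difference, ∂[p,q] = q − p.
This gives a 6×15 integer matrix of rank 5; reducing to Smith normal form yields diagonal entries (1,1,1,1,1).

The boundary map ∂_2: C_2 → C_1 maps a triangle to the signed sum of its edges. For instance
  ∂abe = be − ae + ab,
  ∂adf = df − af + ad.
As a 15×10 matrix over Z this has rank 10, with invariant factors (1,1,1,1,1,1,1,1,1,2).

Now H_k = ker ∂_k / im ∂_{k+1}, so:

  H_0: rank C_0 − rank ∂_1 = 6 − 5 = 1, and the invariant factors of ∂_1 are all 1, so H_0 = Z.
  H_1: rank ker ∂_1 − rank ∂_2 = (15 − 5) − 10 = 0, and ∂_2 has invariant factor 2 > 1, so H_1 = Z/2.
  H_2: rank ker ∂_2 − rank ∂_3 = (10 − 10) − 0 = 0, and there is no ∂_3, so H_2 = 0.

(K is a triangulation of the real projective plane RP^2.)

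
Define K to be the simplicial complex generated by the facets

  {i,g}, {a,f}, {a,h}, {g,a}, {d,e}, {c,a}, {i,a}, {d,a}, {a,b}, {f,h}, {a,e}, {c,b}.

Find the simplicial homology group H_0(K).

H_0 = Z.

Take the total order a < b < c < d < e < f < g < h < i on the vertex set. Then K (dimension 1) consists of the simplices:

  0-simplices (9): a, b, c, d, e, f, g, h, i
  1-simplices (12): ab, ac, ad, ae, af, ag, ah, ai, bc, de, fh, gi

so the chain groups are C_0 ≅ Z^9, C_1 ≅ Z^12.

The boundary map ∂_1: C_1 → C_0 is given by ∂[p,q] = [q] − [p].
The resulting 9×12 matrix has rank 8, and its Smith normal form has invariant factors (1,1,1,1,1,1,1,1).

From H_k ≅ ker(∂_k) / im(∂_{k+1}) we obtain:

  H_0: rank C_0 − rank ∂_1 = 9 − 8 = 1, and the invariant factors of ∂_1 are all 1, so H_0 ≅ Z.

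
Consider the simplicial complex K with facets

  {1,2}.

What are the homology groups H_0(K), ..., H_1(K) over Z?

We work with the vertex ordering 1 < 2. The simplices of K, each written with vertices in increasing order, are:

  0-simplices (2): [1], [2]
  1-simplices (1): [1,2]

so the chain groups are C_0 ≅ Z^2, C_1 ≅ Z^1.

The boundary map ∂_1: C_1 → C_0 sends each edge [p,q] (with p < q) to q − p.
The resulting 2×1 matrix has rank 1, and its Smith normal form has invariant factors (1).

From H_k ≅ ker(∂_k) / im(∂_{k+1}) we obtain:

  H_0: rank C_0 − rank ∂_1 = 2 − 1 = 1, and the invariant factors of ∂_1 are all 1, so H_0 ≅ Z.
  H_1: rank ker ∂_1 − rank ∂_2 = (1 − 1) − 0 = 0, and there is no ∂_2, so H_1 ≅ 0.

H_0 ≅ Z,  H_1 = 0.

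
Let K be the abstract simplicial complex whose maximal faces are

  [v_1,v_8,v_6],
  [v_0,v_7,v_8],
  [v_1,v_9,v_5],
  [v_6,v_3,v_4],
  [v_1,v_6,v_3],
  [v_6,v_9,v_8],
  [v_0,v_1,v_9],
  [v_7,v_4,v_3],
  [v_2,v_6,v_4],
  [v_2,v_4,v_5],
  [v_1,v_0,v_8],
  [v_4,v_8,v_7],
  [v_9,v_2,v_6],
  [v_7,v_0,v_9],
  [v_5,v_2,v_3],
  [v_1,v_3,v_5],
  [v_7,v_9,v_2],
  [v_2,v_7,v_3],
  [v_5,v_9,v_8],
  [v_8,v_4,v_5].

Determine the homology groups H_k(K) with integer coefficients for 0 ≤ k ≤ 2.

H_0 = Z,  H_1 = Z ⊕ Z/2,  H_2 = 0.

K has 10 vertices, 30 edges, 20 triangles.
rank ∂_0 = 0, rank ∂_1 = 9 ⇒ b_0 = 10 − 0 − 9 = 1; all invariant factors of ∂_1 are 1 so no torsion. So H_0 ≅ Z.
rank ∂_1 = 9, rank ∂_2 = 20 ⇒ b_1 = 30 − 9 − 20 = 1; ∂_2 has invariant factor(s) [2] giving torsion. So H_1 ≅ Z ⊕ Z/2.
rank ∂_2 = 20, rank ∂_3 = 0 ⇒ b_2 = 20 − 20 − 0 = 0. So H_2 ≅ 0.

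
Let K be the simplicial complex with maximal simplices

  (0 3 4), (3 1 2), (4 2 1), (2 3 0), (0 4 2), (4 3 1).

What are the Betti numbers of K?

Take the total order 0 < 1 < 2 < 3 < 4 on the vertex set. Then K (dimension 2) consists of the simplices:

  0-simplices (5): [0], [1], [2], [3], [4]
  1-simplices (9): [0,2], [0,3], [0,4], [1,2], [1,3], [1,4], [2,3], [2,4], [3,4]
  2-simplices (6): [0,2,3], [0,2,4], [0,3,4], [1,2,3], [1,2,4], [1,3,4]

so the chain groups are C_0 ≅ Z^5, C_1 ≅ Z^9, C_2 ≅ Z^6.

Boundary ∂_1: C_1 → C_0 is given by ∂[p,q] = [q] − [p]. For instance
  ∂[1,4] = [4] − [1].
The resulting 5×9 matrix has rank 4, and its Smith normal form has invariant factors (1,1,1,1).

Boundary ∂_2: C_2 → C_1 maps a triangle to the signed sum of its edges. For instance
  ∂[0,2,4] = [2,4] − [0,4] + [0,2],
  ∂[0,3,4] = [3,4] − [0,4] + [0,3].
The 9×6 boundary matrix has rank 5 and Smith normal form diag(1,1,1,1,1).

From H_k ≅ ker(∂_k) / im(∂_{k+1}) we obtain:

  H_0: rank C_0 − rank ∂_1 = 5 − 4 = 1, and the invariant factors of ∂_1 are all 1, so H_0 = Z.
  H_1: rank ker ∂_1 − rank ∂_2 = (9 − 4) − 5 = 0, and the invariant factors of ∂_2 are all 1, so H_1 = 0.
  H_2: rank ker ∂_2 − rank ∂_3 = (6 − 5) − 0 = 1, and there is no ∂_3, so H_2 = Z.

Hence the Betti numbers are b_0 = 1, b_1 = 0, b_2 = 1.

b_0 = 1, b_1 = 0, b_2 = 1.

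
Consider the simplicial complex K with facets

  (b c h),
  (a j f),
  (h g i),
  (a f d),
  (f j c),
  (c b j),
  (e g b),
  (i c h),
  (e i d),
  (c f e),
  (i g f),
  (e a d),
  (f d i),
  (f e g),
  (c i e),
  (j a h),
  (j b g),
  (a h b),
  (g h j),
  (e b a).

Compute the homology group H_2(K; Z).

We work with the vertex ordering a < b < c < d < e < f < g < h < i < j. The simplices of K, each written with vertices in increasing order, are:

  0-simplices (10): a, b, c, d, e, f, g, h, i, j
  1-simplices (30): ab, ad, ae, af, ah, aj, bc, be, bg, bh, bj, ce, cf, ch, ci, cj, de, df, di, ef, eg, ei, fg, fi, fj, gh, gi, gj, hi, hj
  2-simplices (20): abe, abh, ade, adf, afj, ahj, bch, bcj, beg, bgj, cef, cei, cfj, chi, dei, dfi, efg, fgi, ghi, ghj

giving chain groups C_0 ≅ Z^10, C_1 ≅ Z^30, C_2 ≅ Z^20.

∂_1: C_1 → C_0 sends each edge [p,q] (with p < q) to q − p. For instance
  ∂ce = e − c.
As a 10×30 matrix over Z this has rank 9, with invariant factors (1,1,1,1,1,1,1,1,1).

∂_2: C_2 → C_1 acts by ∂[p,q,r] = [q,r] − [p,r] + [p,q]. For instance
  ∂fgi = gi − fi + fg,
  ∂bcj = cj − bj + bc.
The 30×20 boundary matrix has rank 20 and Smith normal form diag(1,1,1,1,1,1,1,1,1,1,1,1,1,1,1,1,1,1,1,2).

Computing H_k = (kernel of ∂_k) / (image of ∂_{k+1}):

  H_2: rank ker ∂_2 − rank ∂_3 = (20 − 20) − 0 = 0, and there is no ∂_3, so H_2 = 0.

H_2 ≅ 0.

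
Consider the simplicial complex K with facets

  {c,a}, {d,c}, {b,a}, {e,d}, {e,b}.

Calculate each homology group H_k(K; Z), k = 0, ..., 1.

H_0 = Z,  H_1 = Z.

Order the vertices as a < b < c < d < e. Listing each simplex with vertices in this order, K has dimension 1 with simplices:

  0-simplices (5): a, b, c, d, e
  1-simplices (5): ab, ac, be, cd, de

so the chain groups are C_0 ≅ Z^5, C_1 ≅ Z^5.

The boundary map ∂_1: C_1 → C_0 maps an edge to its endpoints' difference, ∂[p,q] = q − p. For instance
  ∂cd = d − c.
This gives a 5×5 integer matrix of rank 4; reducing to Smith normal form yields diagonal entries (1,1,1,1).

From H_k ≅ ker(∂_k) / im(∂_{k+1}) we obtain:

  H_0: rank C_0 − rank ∂_1 = 5 − 4 = 1, and the invariant factors of ∂_1 are all 1, so H_0 ≅ Z.
  H_1: rank ker ∂_1 − rank ∂_2 = (5 − 4) − 0 = 1, and there is no ∂_2, so H_1 ≅ Z.

(K is a triangulation of the circle S^1.)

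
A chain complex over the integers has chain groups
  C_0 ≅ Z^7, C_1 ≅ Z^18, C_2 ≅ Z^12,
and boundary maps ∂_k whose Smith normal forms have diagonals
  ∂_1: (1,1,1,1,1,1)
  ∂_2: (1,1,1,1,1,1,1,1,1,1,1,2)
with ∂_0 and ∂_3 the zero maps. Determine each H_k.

H_0: b_0 = 7 − 0 − 6 = 1; torsion from ∂_1 factors > 1: none. So H_0 = Z.
H_1: b_1 = 18 − 6 − 12 = 0; torsion from ∂_2 factors > 1: [2]. So H_1 = Z/2.
H_2: b_2 = 12 − 12 − 0 = 0; torsion from ∂_3 factors > 1: none. So H_2 = 0.

H_0 = Z,  H_1 = Z/2,  H_2 = 0.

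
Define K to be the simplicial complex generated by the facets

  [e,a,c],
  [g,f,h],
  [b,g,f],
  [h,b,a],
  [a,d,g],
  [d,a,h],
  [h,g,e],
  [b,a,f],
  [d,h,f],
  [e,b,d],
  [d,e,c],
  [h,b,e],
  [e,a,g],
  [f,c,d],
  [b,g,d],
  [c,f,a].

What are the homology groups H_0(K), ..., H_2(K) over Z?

Take the total order a < b < c < d < e < f < g < h on the vertex set. Then K (dimension 2) consists of the simplices:

  0-simplices (8): a, b, c, d, e, f, g, h
  1-simplices (24): ab, ac, ad, ae, af, ag, ah, bd, be, bf, bg, bh, cd, ce, cf, de, df, dg, dh, eg, eh, fg, fh, gh
  2-simplices (16): abf, abh, ace, acf, adg, adh, aeg, bde, bdg, beh, bfg, cde, cdf, dfh, egh, fgh

Hence C_0 ≅ Z^8, C_1 ≅ Z^24, C_2 ≅ Z^16.

Boundary ∂_1: C_1 → C_0 maps an edge to its endpoints' difference, ∂[p,q] = q − p.
The resulting 8×24 matrix has rank 7, and its Smith normal form has invariant factors (1,1,1,1,1,1,1).

∂_2: C_2 → C_1 sends each 2-simplex [p,q,r] to [q,r] − [p,r] + [p,q]. For instance
  ∂beh = eh − bh + be,
  ∂cdf = df − cf + cd.
The resulting 24×16 matrix has rank 15, and its Smith normal form has invariant factors (1,1,1,1,1,1,1,1,1,1,1,1,1,1,1).

Now H_k = ker ∂_k / im ∂_{k+1}, so:

  H_0: rank C_0 − rank ∂_1 = 8 − 7 = 1, and the invariant factors of ∂_1 are all 1, so H_0 = Z.
  H_1: rank ker ∂_1 − rank ∂_2 = (24 − 7) − 15 = 2, and the invariant factors of ∂_2 are all 1, so H_1 = Z^2.
  H_2: rank ker ∂_2 − rank ∂_3 = (16 − 15) − 0 = 1, and there is no ∂_3, so H_2 = Z.

H_0 ≅ Z,  H_1 ≅ Z^2,  H_2 ≅ Z.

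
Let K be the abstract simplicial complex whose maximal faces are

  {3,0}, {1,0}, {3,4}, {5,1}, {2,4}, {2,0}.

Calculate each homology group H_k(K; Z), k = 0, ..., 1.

H_0 = Z,  H_1 = Z.

We work with the vertex ordering 0 < 1 < 2 < 3 < 4 < 5. The simplices of K, each written with vertices in increasing order, are:

  0-simplices (6): [0], [1], [2], [3], [4], [5]
  1-simplices (6): [0,1], [0,2], [0,3], [1,5], [2,4], [3,4]

Hence C_0 ≅ Z^6, C_1 ≅ Z^6.

Boundary ∂_1: C_1 → C_0 is given by ∂[p,q] = [q] − [p].
The resulting 6×6 matrix has rank 5, and its Smith normal form has invariant factors (1,1,1,1,1).

Computing H_k = (kernel of ∂_k) / (image of ∂_{k+1}):

  H_0: rank C_0 − rank ∂_1 = 6 − 5 = 1, and the invariant factors of ∂_1 are all 1, so H_0 = Z.
  H_1: rank ker ∂_1 − rank ∂_2 = (6 − 5) − 0 = 1, and there is no ∂_2, so H_1 = Z.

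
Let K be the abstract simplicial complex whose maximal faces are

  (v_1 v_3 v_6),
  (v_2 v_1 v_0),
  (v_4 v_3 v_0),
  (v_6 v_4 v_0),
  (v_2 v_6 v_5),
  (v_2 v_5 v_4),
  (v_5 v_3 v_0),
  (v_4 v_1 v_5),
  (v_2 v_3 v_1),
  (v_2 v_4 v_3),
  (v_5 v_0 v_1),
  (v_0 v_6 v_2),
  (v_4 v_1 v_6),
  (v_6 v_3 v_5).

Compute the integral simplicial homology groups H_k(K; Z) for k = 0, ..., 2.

H_0 ≅ Z,  H_1 ≅ Z^2,  H_2 ≅ Z.

Order the vertices as v_0 < v_1 < v_2 < v_3 < v_4 < v_5 < v_6. Listing each simplex with vertices in this order, K has dimension 2 with simplices:

  0-simplices (7): [v_0], [v_1], [v_2], [v_3], [v_4], [v_5], [v_6]
  1-simplices (21): (21 of them)
  2-simplices (14): (14 of them)

giving chain groups C_0 ≅ Z^7, C_1 ≅ Z^21, C_2 ≅ Z^14.

The boundary map ∂_1: C_1 → C_0 maps an edge to its endpoints' difference, ∂[p,q] = q − p. For instance
  ∂[v_2,v_4] = [v_4] − [v_2].
The 7×21 boundary matrix has rank 6 and Smith normal form diag(1,1,1,1,1,1).

∂_2: C_2 → C_1 acts by ∂[p,q,r] = [q,r] − [p,r] + [p,q]. For instance
  ∂[v_3,v_5,v_6] = [v_5,v_6] − [v_3,v_6] + [v_3,v_5],
  ∂[v_1,v_3,v_6] = [v_3,v_6] − [v_1,v_6] + [v_1,v_3].
As a 21×14 matrix over Z this has rank 13, with invariant factors (1,1,1,1,1,1,1,1,1,1,1,1,1).

From H_k ≅ ker(∂_k) / im(∂_{k+1}) we obtain:

  H_0: rank C_0 − rank ∂_1 = 7 − 6 = 1, and the invariant factors of ∂_1 are all 1, so H_0 = Z.
  H_1: rank ker ∂_1 − rank ∂_2 = (21 − 6) − 13 = 2, and the invariant factors of ∂_2 are all 1, so H_1 = Z^2.
  H_2: rank ker ∂_2 − rank ∂_3 = (14 − 13) − 0 = 1, and there is no ∂_3, so H_2 = Z.

(K is a triangulation of the torus T^2.)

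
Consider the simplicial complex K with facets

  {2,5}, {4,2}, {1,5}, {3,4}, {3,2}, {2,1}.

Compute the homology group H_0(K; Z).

Take the total order 1 < 2 < 3 < 4 < 5 on the vertex set. Then K (dimension 1) consists of the simplices:

  0-simplices (5): [1], [2], [3], [4], [5]
  1-simplices (6): [1,2], [1,5], [2,3], [2,4], [2,5], [3,4]

so the chain groups are C_0 ≅ Z^5, C_1 ≅ Z^6.

∂_1: C_1 → C_0 sends each edge [p,q] (with p < q) to q − p. For instance
  ∂[1,2] = [2] − [1].
This gives a 5×6 integer matrix of rank 4; reducing to Smith normal form yields diagonal entries (1,1,1,1).

Reading off H_k = ker ∂_k / im ∂_{k+1}:

  H_0: rank C_0 − rank ∂_1 = 5 − 4 = 1, and the invariant factors of ∂_1 are all 1, so H_0 ≅ Z.

(K is a triangulation of a wedge of 2 circles.)

H_0 ≅ Z.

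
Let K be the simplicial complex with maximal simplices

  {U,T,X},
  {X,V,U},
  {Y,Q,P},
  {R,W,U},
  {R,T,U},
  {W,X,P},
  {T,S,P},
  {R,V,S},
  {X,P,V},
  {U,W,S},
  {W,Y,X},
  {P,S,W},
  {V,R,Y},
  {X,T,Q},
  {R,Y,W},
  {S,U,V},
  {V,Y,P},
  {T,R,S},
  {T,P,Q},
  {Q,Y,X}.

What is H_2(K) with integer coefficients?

H_2 ≅ 0.

We work with the vertex ordering P < Q < R < S < T < U < V < W < X < Y. The simplices of K, each written with vertices in increasing order, are:

  0-simplices (10): P, Q, R, S, T, U, V, W, X, Y
  1-simplices (30): PQ, PS, PT, PV, PW, PX, PY, QT, QX, QY, RS, RT, RU, RV, RW, RY, ST, SU, SV, SW, TU, TX, UV, UW, UX, VX, VY, WX, WY, XY
  2-simplices (20): PQT, PQY, PST, PSW, PVX, PVY, PWX, QTX, QXY, RST, RSV, RTU, RUW, RVY, RWY, SUV, SUW, TUX, UVX, WXY

giving chain groups C_0 ≅ Z^10, C_1 ≅ Z^30, C_2 ≅ Z^20.

Boundary ∂_1: C_1 → C_0 sends each edge [p,q] (with p < q) to q − p.
This gives a 10×30 integer matrix of rank 9; reducing to Smith normal form yields diagonal entries (1,1,1,1,1,1,1,1,1).

Boundary ∂_2: C_2 → C_1 acts by ∂[p,q,r] = [q,r] − [p,r] + [p,q]. For instance
  ∂SUW = UW − SW + SU,
  ∂PQT = QT − PT + PQ.
The resulting 30×20 matrix has rank 20, and its Smith normal form has invariant factors (1,1,1,1,1,1,1,1,1,1,1,1,1,1,1,1,1,1,1,2).

Now H_k = ker ∂_k / im ∂_{k+1}, so:

  H_2: rank ker ∂_2 − rank ∂_3 = (20 − 20) − 0 = 0, and there is no ∂_3, so H_2 = 0.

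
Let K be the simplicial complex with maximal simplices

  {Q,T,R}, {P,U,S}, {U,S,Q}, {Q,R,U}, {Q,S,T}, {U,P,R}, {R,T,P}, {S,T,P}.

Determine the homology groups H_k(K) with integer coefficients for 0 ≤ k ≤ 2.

H_0 ≅ Z,  H_1 = 0,  H_2 ≅ Z.

K has 6 vertices, 12 edges, 8 triangles.
rank ∂_0 = 0, rank ∂_1 = 5 ⇒ b_0 = 6 − 0 − 5 = 1; all invariant factors of ∂_1 are 1 so no torsion. So H_0 = Z.
rank ∂_1 = 5, rank ∂_2 = 7 ⇒ b_1 = 12 − 5 − 7 = 0; all invariant factors of ∂_2 are 1 so no torsion. So H_1 = 0.
rank ∂_2 = 7, rank ∂_3 = 0 ⇒ b_2 = 8 − 7 − 0 = 1. So H_2 = Z.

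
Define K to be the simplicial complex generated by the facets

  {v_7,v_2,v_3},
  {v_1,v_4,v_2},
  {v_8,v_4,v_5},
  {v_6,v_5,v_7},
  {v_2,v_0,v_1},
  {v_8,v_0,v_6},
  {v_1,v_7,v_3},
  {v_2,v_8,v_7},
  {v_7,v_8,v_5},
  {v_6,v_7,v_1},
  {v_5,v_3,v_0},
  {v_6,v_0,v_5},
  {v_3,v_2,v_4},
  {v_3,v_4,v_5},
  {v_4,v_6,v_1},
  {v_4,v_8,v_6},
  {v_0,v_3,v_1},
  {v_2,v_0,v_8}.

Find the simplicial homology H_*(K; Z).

H_0 = Z,  H_1 = Z ⊕ Z/2,  H_2 = 0.

Order the vertices as v_0 < v_1 < v_2 < v_3 < v_4 < v_5 < v_6 < v_7 < v_8. Listing each simplex with vertices in this order, K has dimension 2 with simplices:

  0-simplices (9): [v_0], [v_1], [v_2], [v_3], [v_4], [v_5], [v_6], [v_7], [v_8]
  1-simplices (27): (27 of them)
  2-simplices (18): (18 of them)

Hence C_0 ≅ Z^9, C_1 ≅ Z^27, C_2 ≅ Z^18.

∂_1: C_1 → C_0 sends each edge [p,q] (with p < q) to q − p.
The 9×27 boundary matrix has rank 8 and Smith normal form diag(1,1,1,1,1,1,1,1).

∂_2: C_2 → C_1 sends each 2-simplex [p,q,r] to [q,r] − [p,r] + [p,q]. For instance
  ∂[v_0,v_1,v_2] = [v_1,v_2] − [v_0,v_2] + [v_0,v_1],
  ∂[v_1,v_4,v_6] = [v_4,v_6] − [v_1,v_6] + [v_1,v_4].
This gives a 27×18 integer matrix of rank 18; reducing to Smith normal form yields diagonal entries (1,1,1,1,1,1,1,1,1,1,1,1,1,1,1,1,1,2).

Now H_k = ker ∂_k / im ∂_{k+1}, so:

  H_0: rank C_0 − rank ∂_1 = 9 − 8 = 1, and the invariant factors of ∂_1 are all 1, so H_0 ≅ Z.
  H_1: rank ker ∂_1 − rank ∂_2 = (27 − 8) − 18 = 1, and ∂_2 has invariant factor 2 > 1, so H_1 ≅ Z ⊕ Z/2.
  H_2: rank ker ∂_2 − rank ∂_3 = (18 − 18) − 0 = 0, and there is no ∂_3, so H_2 ≅ 0.

(K is a triangulation of the Klein bottle.)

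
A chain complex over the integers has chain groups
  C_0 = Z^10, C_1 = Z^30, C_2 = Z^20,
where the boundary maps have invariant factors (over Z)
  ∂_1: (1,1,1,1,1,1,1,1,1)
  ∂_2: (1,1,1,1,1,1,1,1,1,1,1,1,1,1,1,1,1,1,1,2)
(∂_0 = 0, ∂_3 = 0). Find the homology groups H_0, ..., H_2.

H_0: b_0 = 10 − 0 − 9 = 1; torsion from ∂_1 factors > 1: none. So H_0 = Z.
H_1: b_1 = 30 − 9 − 20 = 1; torsion from ∂_2 factors > 1: [2]. So H_1 = Z ⊕ Z/2.
H_2: b_2 = 20 − 20 − 0 = 0; torsion from ∂_3 factors > 1: none. So H_2 = 0.

H_0 = Z,  H_1 = Z ⊕ Z/2,  H_2 = 0.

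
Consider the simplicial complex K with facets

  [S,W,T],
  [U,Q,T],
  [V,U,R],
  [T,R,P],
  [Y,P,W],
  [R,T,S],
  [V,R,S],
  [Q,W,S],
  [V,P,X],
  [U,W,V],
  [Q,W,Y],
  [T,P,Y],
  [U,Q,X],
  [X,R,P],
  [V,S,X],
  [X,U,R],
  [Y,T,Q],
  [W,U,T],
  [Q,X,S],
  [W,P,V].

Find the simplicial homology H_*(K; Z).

K has 10 vertices, 30 edges, 20 triangles.
rank ∂_0 = 0, rank ∂_1 = 9 ⇒ b_0 = 10 − 0 − 9 = 1; all invariant factors of ∂_1 are 1 so no torsion. So H_0 ≅ Z.
rank ∂_1 = 9, rank ∂_2 = 20 ⇒ b_1 = 30 − 9 − 20 = 1; ∂_2 has invariant factor(s) [2] giving torsion. So H_1 ≅ Z × Z/2.
rank ∂_2 = 20, rank ∂_3 = 0 ⇒ b_2 = 20 − 20 − 0 = 0. So H_2 ≅ 0.

H_0 ≅ Z,  H_1 ≅ Z × Z/2,  H_2 = 0.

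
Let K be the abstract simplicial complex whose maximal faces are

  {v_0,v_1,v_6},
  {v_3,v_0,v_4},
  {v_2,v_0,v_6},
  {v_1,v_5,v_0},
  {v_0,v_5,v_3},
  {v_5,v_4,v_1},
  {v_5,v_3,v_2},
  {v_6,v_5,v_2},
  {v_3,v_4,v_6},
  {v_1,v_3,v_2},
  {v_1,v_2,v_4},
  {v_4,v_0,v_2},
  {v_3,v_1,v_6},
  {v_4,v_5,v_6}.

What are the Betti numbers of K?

b_0 = 1, b_1 = 2, b_2 = 1.

Fix the vertex order v_0 < v_1 < v_2 < v_3 < v_4 < v_5 < v_6 and write every simplex with vertices in increasing order. Then dim K = 2 and the simplices of K are:

  0-simplices (7): [v_0], [v_1], [v_2], [v_3], [v_4], [v_5], [v_6]
  1-simplices (21): (21 of them)
  2-simplices (14): (14 of them)

giving chain groups C_0 ≅ Z^7, C_1 ≅ Z^21, C_2 ≅ Z^14.

The boundary map ∂_1: C_1 → C_0 is given by ∂[p,q] = [q] − [p]. For instance
  ∂[v_1,v_3] = [v_3] − [v_1].
This gives a 7×21 integer matrix of rank 6; reducing to Smith normal form yields diagonal entries (1,1,1,1,1,1).

The boundary map ∂_2: C_2 → C_1 acts by ∂[p,q,r] = [q,r] − [p,r] + [p,q]. For instance
  ∂[v_2,v_5,v_6] = [v_5,v_6] − [v_2,v_6] + [v_2,v_5],
  ∂[v_0,v_1,v_6] = [v_1,v_6] − [v_0,v_6] + [v_0,v_1].
The resulting 21×14 matrix has rank 13, and its Smith normal form has invariant factors (1,1,1,1,1,1,1,1,1,1,1,1,1).

From H_k ≅ ker(∂_k) / im(∂_{k+1}) we obtain:

  H_0: rank C_0 − rank ∂_1 = 7 − 6 = 1, and the invariant factors of ∂_1 are all 1, so H_0 ≅ Z.
  H_1: rank ker ∂_1 − rank ∂_2 = (21 − 6) − 13 = 2, and the invariant factors of ∂_2 are all 1, so H_1 ≅ Z^2.
  H_2: rank ker ∂_2 − rank ∂_3 = (14 − 13) − 0 = 1, and there is no ∂_3, so H_2 ≅ Z.

Hence the Betti numbers are b_0 = 1, b_1 = 2, b_2 = 1.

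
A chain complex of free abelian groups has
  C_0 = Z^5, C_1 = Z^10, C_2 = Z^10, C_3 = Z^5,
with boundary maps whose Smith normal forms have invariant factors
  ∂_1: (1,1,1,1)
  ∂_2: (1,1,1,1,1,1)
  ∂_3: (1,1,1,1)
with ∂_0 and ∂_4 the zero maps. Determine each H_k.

H_0: b_0 = 5 − 0 − 4 = 1; torsion from ∂_1 factors > 1: none. So H_0 ≅ Z.
H_1: b_1 = 10 − 4 − 6 = 0; torsion from ∂_2 factors > 1: none. So H_1 ≅ 0.
H_2: b_2 = 10 − 6 − 4 = 0; torsion from ∂_3 factors > 1: none. So H_2 ≅ 0.
H_3: b_3 = 5 − 4 − 0 = 1; torsion from ∂_4 factors > 1: none. So H_3 ≅ Z.

H_0 ≅ Z,  H_1 = 0,  H_2 = 0,  H_3 ≅ Z.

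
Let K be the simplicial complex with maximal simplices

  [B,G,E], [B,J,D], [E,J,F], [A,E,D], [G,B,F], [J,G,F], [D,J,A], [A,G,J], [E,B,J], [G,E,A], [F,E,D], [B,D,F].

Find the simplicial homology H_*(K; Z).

Take the total order A < B < D < E < F < G < J on the vertex set. Then K (dimension 2) consists of the simplices:

  0-simplices (7): A, B, D, E, F, G, J
  1-simplices (18): AD, AE, AG, AJ, BD, BE, BF, BG, BJ, DE, DF, DJ, EF, EG, EJ, FG, FJ, GJ
  2-simplices (12): ADE, ADJ, AEG, AGJ, BDF, BDJ, BEG, BEJ, BFG, DEF, EFJ, FGJ

Hence C_0 ≅ Z^7, C_1 ≅ Z^18, C_2 ≅ Z^12.

Boundary ∂_1: C_1 → C_0 sends each edge [p,q] (with p < q) to q − p.
The resulting 7×18 matrix has rank 6, and its Smith normal form has invariant factors (1,1,1,1,1,1).

Boundary ∂_2: C_2 → C_1 sends each 2-simplex [p,q,r] to [q,r] − [p,r] + [p,q]. For instance
  ∂BEJ = EJ − BJ + BE,
  ∂BDJ = DJ − BJ + BD.
This gives a 18×12 integer matrix of rank 12; reducing to Smith normal form yields diagonal entries (1,1,1,1,1,1,1,1,1,1,1,2).

Reading off H_k = ker ∂_k / im ∂_{k+1}:

  H_0: rank C_0 − rank ∂_1 = 7 − 6 = 1, and the invariant factors of ∂_1 are all 1, so H_0 = Z.
  H_1: rank ker ∂_1 − rank ∂_2 = (18 − 6) − 12 = 0, and ∂_2 has invariant factor 2 > 1, so H_1 = Z/2.
  H_2: rank ker ∂_2 − rank ∂_3 = (12 − 12) − 0 = 0, and there is no ∂_3, so H_2 = 0.

As a check, the Euler characteristic is 7 − 18 + 12 = 1, which agrees with 1 − 0 + 0 = 1.
(K is a triangulation of the real projective plane RP^2.)

H_0 ≅ Z,  H_1 ≅ Z/2,  H_2 = 0.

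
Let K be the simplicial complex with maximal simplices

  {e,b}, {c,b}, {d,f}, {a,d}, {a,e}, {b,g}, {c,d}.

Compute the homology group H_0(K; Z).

Order the vertices as a < b < c < d < e < f < g. Listing each simplex with vertices in this order, K has dimension 1 with simplices:

  0-simplices (7): a, b, c, d, e, f, g
  1-simplices (7): ad, ae, bc, be, bg, cd, df

Hence C_0 ≅ Z^7, C_1 ≅ Z^7.

The boundary map ∂_1: C_1 → C_0 sends each edge [p,q] (with p < q) to q − p. For instance
  ∂ad = d − a.
This gives a 7×7 integer matrix of rank 6; reducing to Smith normal form yields diagonal entries (1,1,1,1,1,1).

From H_k ≅ ker(∂_k) / im(∂_{k+1}) we obtain:

  H_0: rank C_0 − rank ∂_1 = 7 − 6 = 1, and the invariant factors of ∂_1 are all 1, so H_0 = Z.

H_0 ≅ Z.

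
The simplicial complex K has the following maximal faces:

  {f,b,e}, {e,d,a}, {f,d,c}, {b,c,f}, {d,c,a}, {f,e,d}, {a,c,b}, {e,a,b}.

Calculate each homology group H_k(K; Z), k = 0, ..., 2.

H_0 = Z,  H_1 = 0,  H_2 = Z.

Take the total order a < b < c < d < e < f on the vertex set. Then K (dimension 2) consists of the simplices:

  0-simplices (6): a, b, c, d, e, f
  1-simplices (12): ab, ac, ad, ae, bc, be, bf, cd, cf, de, df, ef
  2-simplices (8): abc, abe, acd, ade, bcf, bef, cdf, def

Hence C_0 ≅ Z^6, C_1 ≅ Z^12, C_2 ≅ Z^8.

Boundary ∂_1: C_1 → C_0 is given by ∂[p,q] = [q] − [p].
The resulting 6×12 matrix has rank 5, and its Smith normal form has invariant factors (1,1,1,1,1).

Boundary ∂_2: C_2 → C_1 sends each 2-simplex [p,q,r] to [q,r] − [p,r] + [p,q]. For instance
  ∂bcf = cf − bf + bc,
  ∂abc = bc − ac + ab.
The 12×8 boundary matrix has rank 7 and Smith normal form diag(1,1,1,1,1,1,1).

From H_k ≅ ker(∂_k) / im(∂_{k+1}) we obtain:

  H_0: rank C_0 − rank ∂_1 = 6 − 5 = 1, and the invariant factors of ∂_1 are all 1, so H_0 = Z.
  H_1: rank ker ∂_1 − rank ∂_2 = (12 − 5) − 7 = 0, and the invariant factors of ∂_2 are all 1, so H_1 = 0.
  H_2: rank ker ∂_2 − rank ∂_3 = (8 − 7) − 0 = 1, and there is no ∂_3, so H_2 = Z.

(K is a triangulation of the 2-sphere S^2.)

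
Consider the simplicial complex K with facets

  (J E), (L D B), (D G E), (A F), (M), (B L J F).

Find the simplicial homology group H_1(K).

H_1 = Z.

K has 9 vertices, 13 edges, 6 triangles, 1 3-simplex.
rank ∂_1 = 7, rank ∂_2 = 5 ⇒ b_1 = 13 − 7 − 5 = 1; all invariant factors of ∂_2 are 1 so no torsion. So H_1 = Z.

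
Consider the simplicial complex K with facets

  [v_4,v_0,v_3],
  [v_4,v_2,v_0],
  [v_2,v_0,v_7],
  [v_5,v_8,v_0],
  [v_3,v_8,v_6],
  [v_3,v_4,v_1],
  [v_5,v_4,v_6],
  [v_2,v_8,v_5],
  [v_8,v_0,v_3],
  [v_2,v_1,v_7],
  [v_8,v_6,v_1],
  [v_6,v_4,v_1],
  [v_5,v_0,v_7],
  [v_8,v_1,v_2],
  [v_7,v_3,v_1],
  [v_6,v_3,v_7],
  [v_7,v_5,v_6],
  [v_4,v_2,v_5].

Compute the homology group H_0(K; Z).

H_0 ≅ Z.

Order the vertices as v_0 < v_1 < v_2 < v_3 < v_4 < v_5 < v_6 < v_7 < v_8. Listing each simplex with vertices in this order, K has dimension 2 with simplices:

  0-simplices (9): [v_0], [v_1], [v_2], [v_3], [v_4], [v_5], [v_6], [v_7], [v_8]
  1-simplices (27): (27 of them)
  2-simplices (18): (18 of them)

Hence C_0 ≅ Z^9, C_1 ≅ Z^27, C_2 ≅ Z^18.

∂_1: C_1 → C_0 sends each edge [p,q] (with p < q) to q − p. For instance
  ∂[v_2,v_4] = [v_4] − [v_2].
The 9×27 boundary matrix has rank 8 and Smith normal form diag(1,1,1,1,1,1,1,1).

The boundary map ∂_2: C_2 → C_1 maps a triangle to the signed sum of its edges. For instance
  ∂[v_0,v_5,v_8] = [v_5,v_8] − [v_0,v_8] + [v_0,v_5],
  ∂[v_1,v_3,v_7] = [v_3,v_7] − [v_1,v_7] + [v_1,v_3].
The resulting 27×18 matrix has rank 18, and its Smith normal form has invariant factors (1,1,1,1,1,1,1,1,1,1,1,1,1,1,1,1,1,2).

Reading off H_k = ker ∂_k / im ∂_{k+1}:

  H_0: rank C_0 − rank ∂_1 = 9 − 8 = 1, and the invariant factors of ∂_1 are all 1, so H_0 ≅ Z.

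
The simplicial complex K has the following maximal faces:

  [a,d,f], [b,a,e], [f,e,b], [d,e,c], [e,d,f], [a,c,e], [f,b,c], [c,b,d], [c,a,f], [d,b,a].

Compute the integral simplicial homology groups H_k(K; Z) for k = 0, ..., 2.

H_0 ≅ Z,  H_1 ≅ Z_2,  H_2 = 0.

Order the vertices as a < b < c < d < e < f. Listing each simplex with vertices in this order, K has dimension 2 with simplices:

  0-simplices (6): a, b, c, d, e, f
  1-simplices (15): ab, ac, ad, ae, af, bc, bd, be, bf, cd, ce, cf, de, df, ef
  2-simplices (10): abd, abe, ace, acf, adf, bcd, bcf, bef, cde, def

so the chain groups are C_0 ≅ Z^6, C_1 ≅ Z^15, C_2 ≅ Z^10.

∂_1: C_1 → C_0 is given by ∂[p,q] = [q] − [p]. For instance
  ∂cd = d − c.
The resulting 6×15 matrix has rank 5, and its Smith normal form has invariant factors (1,1,1,1,1).

Boundary ∂_2: C_2 → C_1 maps a triangle to the signed sum of its edges. For instance
  ∂acf = cf − af + ac,
  ∂abd = bd − ad + ab.
The resulting 15×10 matrix has rank 10, and its Smith normal form has invariant factors (1,1,1,1,1,1,1,1,1,2).

From H_k ≅ ker(∂_k) / im(∂_{k+1}) we obtain:

  H_0: rank C_0 − rank ∂_1 = 6 − 5 = 1, and the invariant factors of ∂_1 are all 1, so H_0 ≅ Z.
  H_1: rank ker ∂_1 − rank ∂_2 = (15 − 5) − 10 = 0, and ∂_2 has invariant factor 2 > 1, so H_1 ≅ Z_2.
  H_2: rank ker ∂_2 − rank ∂_3 = (10 − 10) − 0 = 0, and there is no ∂_3, so H_2 ≅ 0.

As a check, the Euler characteristic is 6 − 15 + 10 = 1, which agrees with 1 − 0 + 0 = 1.
(K is a triangulation of the real projective plane RP^2.)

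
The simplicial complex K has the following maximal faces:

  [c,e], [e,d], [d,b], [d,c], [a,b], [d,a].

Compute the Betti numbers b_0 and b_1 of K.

Order the vertices as a < b < c < d < e. Listing each simplex with vertices in this order, K has dimension 1 with simplices:

  0-simplices (5): a, b, c, d, e
  1-simplices (6): ab, ad, bd, cd, ce, de

so the chain groups are C_0 ≅ Z^5, C_1 ≅ Z^6.

∂_1: C_1 → C_0 is given by ∂[p,q] = [q] − [p]. For instance
  ∂bd = d − b.
The 5×6 boundary matrix has rank 4 and Smith normal form diag(1,1,1,1).

From H_k ≅ ker(∂_k) / im(∂_{k+1}) we obtain:

  H_0: rank C_0 − rank ∂_1 = 5 − 4 = 1, and the invariant factors of ∂_1 are all 1, so H_0 = Z.
  H_1: rank ker ∂_1 − rank ∂_2 = (6 − 4) − 0 = 2, and there is no ∂_2, so H_1 = Z^2.

Hence the Betti numbers are b_0 = 1, b_1 = 2.

b_0 = 1, b_1 = 2.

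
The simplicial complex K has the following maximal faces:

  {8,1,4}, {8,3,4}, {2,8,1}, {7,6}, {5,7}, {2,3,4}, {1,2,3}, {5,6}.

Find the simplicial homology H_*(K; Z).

Take the total order 1 < 2 < 3 < 4 < 5 < 6 < 7 < 8 on the vertex set. Then K (dimension 2) consists of the simplices:

  0-simplices (8): [1], [2], [3], [4], [5], [6], [7], [8]
  1-simplices (13): [1,2], [1,3], [1,4], [1,8], [2,3], [2,4], [2,8], [3,4], [3,8], [4,8], [5,6], [5,7], [6,7]
  2-simplices (5): [1,2,3], [1,2,8], [1,4,8], [2,3,4], [3,4,8]

Hence C_0 ≅ Z^8, C_1 ≅ Z^13, C_2 ≅ Z^5.

∂_1: C_1 → C_0 is given by ∂[p,q] = [q] − [p]. For instance
  ∂[5,7] = [7] − [5].
The resulting 8×13 matrix has rank 6, and its Smith normal form has invariant factors (1,1,1,1,1,1).

Boundary ∂_2: C_2 → C_1 sends each 2-simplex [p,q,r] to [q,r] − [p,r] + [p,q]. For instance
  ∂[2,3,4] = [3,4] − [2,4] + [2,3],
  ∂[3,4,8] = [4,8] − [3,8] + [3,4].
The 13×5 boundary matrix has rank 5 and Smith normal form diag(1,1,1,1,1).

Reading off H_k = ker ∂_k / im ∂_{k+1}:

  H_0: rank C_0 − rank ∂_1 = 8 − 6 = 2, and the invariant factors of ∂_1 are all 1, so H_0 = Z^2.
  H_1: rank ker ∂_1 − rank ∂_2 = (13 − 6) − 5 = 2, and the invariant factors of ∂_2 are all 1, so H_1 = Z^2.
  H_2: rank ker ∂_2 − rank ∂_3 = (5 − 5) − 0 = 0, and there is no ∂_3, so H_2 = 0.

H_0 = Z^2,  H_1 = Z^2,  H_2 = 0.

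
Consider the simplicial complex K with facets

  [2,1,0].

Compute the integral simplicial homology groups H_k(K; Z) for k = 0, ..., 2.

H_0 ≅ Z,  H_1 = 0,  H_2 = 0.

Order the vertices as 0 < 1 < 2. Listing each simplex with vertices in this order, K has dimension 2 with simplices:

  0-simplices (3): [0], [1], [2]
  1-simplices (3): [0,1], [0,2], [1,2]
  2-simplices (1): [0,1,2]

giving chain groups C_0 ≅ Z^3, C_1 ≅ Z^3, C_2 ≅ Z^1.

The boundary map ∂_1: C_1 → C_0 is given by ∂[p,q] = [q] − [p].
The 3×3 boundary matrix has rank 2 and Smith normal form diag(1,1).

The boundary map ∂_2: C_2 → C_1 maps a triangle to the signed sum of its edges. For instance
  ∂[0,1,2] = [1,2] − [0,2] + [0,1].
As a 3×1 matrix over Z this has rank 1, with invariant factors (1).

From H_k ≅ ker(∂_k) / im(∂_{k+1}) we obtain:

  H_0: rank C_0 − rank ∂_1 = 3 − 2 = 1, and the invariant factors of ∂_1 are all 1, so H_0 = Z.
  H_1: rank ker ∂_1 − rank ∂_2 = (3 − 2) − 1 = 0, and the invariant factors of ∂_2 are all 1, so H_1 = 0.
  H_2: rank ker ∂_2 − rank ∂_3 = (1 − 1) − 0 = 0, and there is no ∂_3, so H_2 = 0.

As a check, the Euler characteristic is 3 − 3 + 1 = 1, which agrees with 1 − 0 + 0 = 1.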